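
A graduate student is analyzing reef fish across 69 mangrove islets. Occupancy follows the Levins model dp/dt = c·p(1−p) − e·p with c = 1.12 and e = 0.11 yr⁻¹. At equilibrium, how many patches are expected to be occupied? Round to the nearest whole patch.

p* = 1 − e/c = 1 − 0.11/1.12 = 0.9018.
Expected occupied patches = N × p* = 69 × 0.9018 = 62.22 ≈ 62.

62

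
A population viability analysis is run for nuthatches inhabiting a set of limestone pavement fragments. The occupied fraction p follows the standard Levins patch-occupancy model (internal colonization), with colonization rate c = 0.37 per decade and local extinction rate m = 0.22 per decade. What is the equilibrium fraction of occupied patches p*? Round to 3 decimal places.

0.405

Setting dp/dt = 0 and dividing through by p* gives c·(1−p*) = m.
So p* = 1 − m/c = 1 − 0.22/0.37 = 1 − 0.5946 = 0.4054.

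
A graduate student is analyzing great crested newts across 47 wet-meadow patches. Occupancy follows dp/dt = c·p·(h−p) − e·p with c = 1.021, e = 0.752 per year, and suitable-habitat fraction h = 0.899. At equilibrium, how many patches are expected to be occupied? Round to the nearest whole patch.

8

p* = h − e/c = 0.899 − 0.7365 = 0.1625.
Expected occupied patches = N × p* = 47 × 0.1625 = 7.64 ≈ 8.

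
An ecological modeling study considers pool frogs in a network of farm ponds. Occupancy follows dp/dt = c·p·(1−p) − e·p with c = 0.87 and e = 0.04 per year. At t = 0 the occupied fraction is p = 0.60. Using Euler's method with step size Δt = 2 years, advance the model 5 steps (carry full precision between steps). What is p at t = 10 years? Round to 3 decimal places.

0.957

Update rule: p ← p + [c·p·(1−p) − e·p]·Δt with Δt = 2.
step 1: Δp = +0.36960, p = 0.96960
step 2: Δp = -0.02628, p = 0.94332
step 3: Δp = +0.01757, p = 0.96089
step 4: Δp = -0.01148, p = 0.94941
step 5: Δp = +0.00762, p = 0.95703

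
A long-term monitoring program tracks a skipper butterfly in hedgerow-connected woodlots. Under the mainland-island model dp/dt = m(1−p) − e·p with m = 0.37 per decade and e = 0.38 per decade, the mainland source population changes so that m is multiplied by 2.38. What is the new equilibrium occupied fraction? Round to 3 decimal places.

Before: p* = 0.37/(0.37+0.38) = 0.4933.
After: m = 0.8806, e = 0.38; p* = 0.8806/1.2606 = 0.6986.

0.699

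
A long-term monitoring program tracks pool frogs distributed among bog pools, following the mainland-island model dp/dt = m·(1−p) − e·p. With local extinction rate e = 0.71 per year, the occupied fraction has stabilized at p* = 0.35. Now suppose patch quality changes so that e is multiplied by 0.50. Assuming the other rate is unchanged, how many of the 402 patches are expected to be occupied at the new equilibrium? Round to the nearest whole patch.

Balance m(1−p*) = e·p* gives m = e·p*/(1−p*) = 0.71×0.35000/0.65000 = 0.38231.
New p* = m/(m+e) = 0.38231/(0.38231+0.35500) = 0.51852.
Expected occupied = 402 × 0.51852 = 208.45 ≈ 208.

208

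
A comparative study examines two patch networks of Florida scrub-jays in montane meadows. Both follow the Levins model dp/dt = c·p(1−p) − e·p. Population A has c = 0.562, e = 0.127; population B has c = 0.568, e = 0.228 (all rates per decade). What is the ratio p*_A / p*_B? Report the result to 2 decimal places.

1.29

A: p*_A = 1 − 0.127/0.562 = 0.7740.
B: p*_B = 1 − 0.228/0.568 = 0.5986.
p*_A / p*_B = 0.7740/0.5986 = 1.2931.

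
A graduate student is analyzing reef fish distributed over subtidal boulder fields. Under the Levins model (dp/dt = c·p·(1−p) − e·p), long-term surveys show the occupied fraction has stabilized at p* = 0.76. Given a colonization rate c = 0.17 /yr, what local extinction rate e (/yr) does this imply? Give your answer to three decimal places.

At equilibrium c(1−p*) = e.
e = 0.17 × (1 − 0.76) = 0.17 × 0.2400 = 0.0408.

0.041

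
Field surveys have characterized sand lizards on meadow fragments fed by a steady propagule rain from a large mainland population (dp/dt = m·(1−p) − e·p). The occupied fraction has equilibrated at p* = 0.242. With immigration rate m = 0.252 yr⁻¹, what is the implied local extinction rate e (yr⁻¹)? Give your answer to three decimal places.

0.789

At equilibrium m(1−p*) = e·p*, so e = m(1−p*)/p*.
e = 0.252 × 0.7580 / 0.242 = 0.7893.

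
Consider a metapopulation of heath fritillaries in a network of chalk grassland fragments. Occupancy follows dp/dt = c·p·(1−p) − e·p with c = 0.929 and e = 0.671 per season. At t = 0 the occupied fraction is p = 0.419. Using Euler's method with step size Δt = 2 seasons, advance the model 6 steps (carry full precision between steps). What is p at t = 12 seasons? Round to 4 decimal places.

0.2784

Update rule: p ← p + [c·p·(1−p) − e·p]·Δt with Δt = 2.
  1  |  dp/dt·Δt = -0.109988  |  p_1 = 0.309012
  2  |  dp/dt·Δt = -0.017967  |  p_2 = 0.291045
  3  |  dp/dt·Δt = -0.007207  |  p_3 = 0.283838
  4  |  dp/dt·Δt = -0.003228  |  p_4 = 0.280611
  5  |  dp/dt·Δt = -0.001508  |  p_5 = 0.279102
  6  |  dp/dt·Δt = -0.000718  |  p_6 = 0.278384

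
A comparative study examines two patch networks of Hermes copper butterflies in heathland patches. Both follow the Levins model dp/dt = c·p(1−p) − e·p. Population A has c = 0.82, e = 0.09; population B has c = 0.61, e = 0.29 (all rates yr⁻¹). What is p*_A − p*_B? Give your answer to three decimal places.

0.366

A: p*_A = 1 − 0.09/0.82 = 0.8902.
B: p*_B = 1 − 0.29/0.61 = 0.5246.
p*_A − p*_B = 0.8902 − 0.5246 = 0.3657.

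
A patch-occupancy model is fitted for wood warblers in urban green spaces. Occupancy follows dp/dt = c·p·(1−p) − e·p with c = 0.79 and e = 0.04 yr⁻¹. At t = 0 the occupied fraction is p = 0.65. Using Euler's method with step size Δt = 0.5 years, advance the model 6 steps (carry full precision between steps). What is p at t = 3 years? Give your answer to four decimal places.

0.9187

Update rule: p ← p + [c·p·(1−p) − e·p]·Δt with Δt = 0.5.
step 1: Δp = +0.07686, p = 0.72686
step 2: Δp = +0.06388, p = 0.79075
step 3: Δp = +0.04954, p = 0.84029
step 4: Δp = +0.03620, p = 0.87649
step 5: Δp = +0.02523, p = 0.90172
step 6: Δp = +0.01697, p = 0.91869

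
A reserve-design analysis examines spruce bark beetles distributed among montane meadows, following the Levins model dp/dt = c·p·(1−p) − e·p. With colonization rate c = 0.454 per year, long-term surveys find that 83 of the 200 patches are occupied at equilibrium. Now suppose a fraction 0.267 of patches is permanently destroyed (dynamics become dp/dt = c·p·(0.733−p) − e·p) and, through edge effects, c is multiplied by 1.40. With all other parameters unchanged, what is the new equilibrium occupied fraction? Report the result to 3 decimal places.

Observed p* = 83/200 = 0.41500.
Balance c(1−p*) = e gives e = 0.454×(1 − 0.41500) = 0.26559.
New p* = 0.733 − e/c = 0.733 − 0.26559/0.63560 = 0.31514.

0.315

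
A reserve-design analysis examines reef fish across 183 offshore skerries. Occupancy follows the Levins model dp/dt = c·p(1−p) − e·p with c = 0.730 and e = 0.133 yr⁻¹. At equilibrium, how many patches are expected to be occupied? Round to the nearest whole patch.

150

p* = 1 − e/c = 1 − 0.133/0.730 = 0.8178.
Expected occupied patches = N × p* = 183 × 0.8178 = 149.66 ≈ 150.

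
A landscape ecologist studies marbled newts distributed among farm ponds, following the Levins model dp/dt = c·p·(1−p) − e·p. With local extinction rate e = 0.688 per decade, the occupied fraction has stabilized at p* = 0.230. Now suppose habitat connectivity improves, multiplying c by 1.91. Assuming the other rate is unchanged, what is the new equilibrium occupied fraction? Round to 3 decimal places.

0.597

Balance c(1−p*) = e gives c = e/(1 − 0.23000) = 0.688/0.77000 = 0.89351.
New p* = 1 − e/c = 1 − 0.68800/1.70660 = 0.59686.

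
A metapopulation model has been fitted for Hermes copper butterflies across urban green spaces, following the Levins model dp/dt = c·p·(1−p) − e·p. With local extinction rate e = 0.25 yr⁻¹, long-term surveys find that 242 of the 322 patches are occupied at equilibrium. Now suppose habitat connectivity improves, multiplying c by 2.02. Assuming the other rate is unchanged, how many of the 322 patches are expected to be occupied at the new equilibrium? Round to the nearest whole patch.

282

Observed p* = 242/322 = 0.75155.
Balance c(1−p*) = e gives c = e/(1 − 0.75155) = 0.25/0.24845 = 1.00624.
New p* = 1 − e/c = 1 − 0.25000/2.03260 = 0.87700.
Expected occupied = 322 × 0.87700 = 282.39 ≈ 282.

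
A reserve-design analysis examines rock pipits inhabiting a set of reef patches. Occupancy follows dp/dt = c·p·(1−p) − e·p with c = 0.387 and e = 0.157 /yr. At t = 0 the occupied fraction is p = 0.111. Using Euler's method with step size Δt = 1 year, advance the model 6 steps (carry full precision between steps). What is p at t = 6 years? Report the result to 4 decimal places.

Update rule: p ← p + [c·p·(1−p) − e·p]·Δt with Δt = 1.
t = 1: p = 0.11100 + (+0.02076) = 0.13176
t = 2: p = 0.13176 + (+0.02359) = 0.15535
t = 3: p = 0.15535 + (+0.02639) = 0.18174
t = 4: p = 0.18174 + (+0.02902) = 0.21076
t = 5: p = 0.21076 + (+0.03128) = 0.24204
t = 6: p = 0.24204 + (+0.03300) = 0.27504

0.2750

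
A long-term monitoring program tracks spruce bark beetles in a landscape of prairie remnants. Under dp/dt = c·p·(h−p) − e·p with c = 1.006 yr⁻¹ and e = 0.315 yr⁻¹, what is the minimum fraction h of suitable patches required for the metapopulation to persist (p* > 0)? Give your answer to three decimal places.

0.313

p* = h − e/c is positive only when h > e/c.
h_min = e/c = 0.315/1.006 = 0.3131.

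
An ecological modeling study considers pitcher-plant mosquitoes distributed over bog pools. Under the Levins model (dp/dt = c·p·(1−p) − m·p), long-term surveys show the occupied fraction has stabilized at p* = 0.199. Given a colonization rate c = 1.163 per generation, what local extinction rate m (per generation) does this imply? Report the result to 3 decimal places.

At equilibrium c(1−p*) = m.
m = 1.163 × (1 − 0.199) = 1.163 × 0.8010 = 0.9316.

0.932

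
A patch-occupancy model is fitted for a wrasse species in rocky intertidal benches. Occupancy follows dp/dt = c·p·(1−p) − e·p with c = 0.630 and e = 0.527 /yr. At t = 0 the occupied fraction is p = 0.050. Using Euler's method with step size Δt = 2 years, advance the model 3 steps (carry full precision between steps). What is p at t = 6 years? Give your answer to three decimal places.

0.073

Update rule: p ← p + [c·p·(1−p) − e·p]·Δt with Δt = 2.
p: 0.05000 → 0.05715  (Δp = +0.00715)
p: 0.05715 → 0.06481  (Δp = +0.00766)
p: 0.06481 → 0.07287  (Δp = +0.00806)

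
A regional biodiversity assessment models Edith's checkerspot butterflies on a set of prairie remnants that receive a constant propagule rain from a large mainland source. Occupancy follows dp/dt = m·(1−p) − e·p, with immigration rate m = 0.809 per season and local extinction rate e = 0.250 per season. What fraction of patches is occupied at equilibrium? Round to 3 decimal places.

0.764

Setting dp/dt = 0: m − m·p* = e·p*, so m = (m+e)·p*.
p* = m/(m+e) = 0.809/(0.809+0.250) = 0.809/1.0590 = 0.7639.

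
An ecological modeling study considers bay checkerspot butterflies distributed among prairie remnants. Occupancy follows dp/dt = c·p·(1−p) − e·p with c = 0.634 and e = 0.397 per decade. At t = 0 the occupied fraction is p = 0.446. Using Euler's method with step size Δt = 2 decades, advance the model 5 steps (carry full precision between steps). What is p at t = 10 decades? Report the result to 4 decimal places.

Update rule: p ← p + [c·p·(1−p) − e·p]·Δt with Δt = 2.
  1  |  dp/dt·Δt = -0.040821  |  p_1 = 0.405179
  2  |  dp/dt·Δt = -0.016112  |  p_2 = 0.389066
  3  |  dp/dt·Δt = -0.007523  |  p_3 = 0.381543
  4  |  dp/dt·Δt = -0.003738  |  p_4 = 0.377805
  5  |  dp/dt·Δt = -0.001911  |  p_5 = 0.375895

0.3759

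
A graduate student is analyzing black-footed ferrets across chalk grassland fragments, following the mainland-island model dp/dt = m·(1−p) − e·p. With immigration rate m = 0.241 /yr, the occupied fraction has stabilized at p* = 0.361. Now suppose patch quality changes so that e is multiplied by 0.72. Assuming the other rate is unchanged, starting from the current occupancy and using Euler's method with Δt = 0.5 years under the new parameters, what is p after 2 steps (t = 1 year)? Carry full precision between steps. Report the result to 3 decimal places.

0.398

Balance m(1−p*) = e·p* gives e = m(1−p*)/p* = 0.241×0.63900/0.36100 = 0.42659.
Starting from p₀ = 0.36100; update p ← p + (dp/dt)·Δt with the new parameters.
  1  |  dp/dt·Δt = +0.021560  |  p_1 = 0.382560
  2  |  dp/dt·Δt = +0.015651  |  p_2 = 0.398211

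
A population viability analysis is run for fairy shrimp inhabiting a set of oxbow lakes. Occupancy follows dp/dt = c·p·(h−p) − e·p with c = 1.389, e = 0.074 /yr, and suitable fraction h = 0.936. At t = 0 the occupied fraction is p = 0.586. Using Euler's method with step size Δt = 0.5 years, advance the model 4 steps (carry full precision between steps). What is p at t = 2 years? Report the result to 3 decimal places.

Update rule: p ← p + [c·p·(h−p) − e·p]·Δt with Δt = 0.5.
p: 0.58600 → 0.70676  (Δp = +0.12076)
p: 0.70676 → 0.79313  (Δp = +0.08637)
p: 0.79313 → 0.84248  (Δp = +0.04935)
p: 0.84248 → 0.86603  (Δp = +0.02355)

0.866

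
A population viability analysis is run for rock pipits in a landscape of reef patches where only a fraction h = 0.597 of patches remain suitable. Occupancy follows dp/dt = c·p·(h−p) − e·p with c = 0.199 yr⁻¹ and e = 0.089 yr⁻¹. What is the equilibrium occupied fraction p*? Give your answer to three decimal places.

0.150

Setting dp/dt = 0 and dividing by p* gives c·(h−p*) = e.
So p* = h − e/c = 0.597 − 0.089/0.199 = 0.597 − 0.4472 = 0.1498.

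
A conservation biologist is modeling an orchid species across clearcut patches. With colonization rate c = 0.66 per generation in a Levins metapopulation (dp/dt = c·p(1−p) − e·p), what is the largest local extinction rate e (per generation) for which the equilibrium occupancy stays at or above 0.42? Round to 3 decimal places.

0.383

1 − e/c ≥ 0.42 ⇒ e ≤ c(1 − 0.42) = 0.66 × 0.5800.
e_max = 0.3828.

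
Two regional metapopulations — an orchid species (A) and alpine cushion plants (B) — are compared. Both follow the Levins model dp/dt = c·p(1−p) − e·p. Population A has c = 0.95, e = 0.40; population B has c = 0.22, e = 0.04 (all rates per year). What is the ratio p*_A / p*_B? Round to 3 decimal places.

0.708

A: p*_A = 1 − 0.40/0.95 = 0.5789.
B: p*_B = 1 − 0.04/0.22 = 0.8182.
p*_A / p*_B = 0.5789/0.8182 = 0.7076.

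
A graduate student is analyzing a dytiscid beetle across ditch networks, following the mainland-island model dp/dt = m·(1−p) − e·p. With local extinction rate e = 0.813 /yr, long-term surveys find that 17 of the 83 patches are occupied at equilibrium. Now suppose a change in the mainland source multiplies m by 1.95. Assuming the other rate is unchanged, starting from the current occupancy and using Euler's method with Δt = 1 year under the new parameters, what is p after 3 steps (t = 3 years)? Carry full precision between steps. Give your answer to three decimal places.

0.336

Observed p* = 17/83 = 0.20482.
Balance m(1−p*) = e·p* gives m = e·p*/(1−p*) = 0.813×0.20482/0.79518 = 0.20941.
Starting from p₀ = 0.20482; update p ← p + (dp/dt)·Δt with the new parameters.
  1  |  dp/dt·Δt = +0.158192  |  p_1 = 0.363011
  2  |  dp/dt·Δt = -0.035015  |  p_2 = 0.327996
  3  |  dp/dt·Δt = +0.007751  |  p_3 = 0.335747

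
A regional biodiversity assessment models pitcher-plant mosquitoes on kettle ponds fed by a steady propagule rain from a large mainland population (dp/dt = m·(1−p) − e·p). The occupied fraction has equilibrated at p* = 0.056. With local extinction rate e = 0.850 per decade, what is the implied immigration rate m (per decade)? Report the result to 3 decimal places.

At equilibrium m(1−p*) = e·p*, so m = e·p*/(1−p*).
m = 0.850 × 0.056 / 0.9440 = 0.0476/0.9440 = 0.0504.

0.050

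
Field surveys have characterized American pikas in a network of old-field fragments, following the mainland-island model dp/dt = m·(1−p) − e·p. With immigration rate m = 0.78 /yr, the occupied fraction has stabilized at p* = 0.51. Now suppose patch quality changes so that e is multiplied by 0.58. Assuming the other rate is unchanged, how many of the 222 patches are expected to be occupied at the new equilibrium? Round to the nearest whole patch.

Balance m(1−p*) = e·p* gives e = m(1−p*)/p* = 0.78×0.49000/0.51000 = 0.74941.
New p* = m/(m+e) = 0.78000/(0.78000+0.43466) = 0.64216.
Expected occupied = 222 × 0.64216 = 142.56 ≈ 143.

143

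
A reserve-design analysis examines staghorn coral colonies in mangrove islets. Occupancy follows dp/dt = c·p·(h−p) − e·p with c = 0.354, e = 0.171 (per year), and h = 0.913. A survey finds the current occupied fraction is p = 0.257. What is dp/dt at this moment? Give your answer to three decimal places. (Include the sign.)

0.016

Colonization term: c·p·(h−p) = 0.354×0.257×0.6560 = 0.05968.
Extinction term: e·p = 0.04395.
dp/dt = 0.05968 − 0.04395 = 0.01573.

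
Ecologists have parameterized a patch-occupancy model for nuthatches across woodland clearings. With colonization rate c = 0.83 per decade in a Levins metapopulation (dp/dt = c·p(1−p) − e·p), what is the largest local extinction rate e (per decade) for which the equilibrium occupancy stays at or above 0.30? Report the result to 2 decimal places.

1 − e/c ≥ 0.30 ⇒ e ≤ c(1 − 0.30) = 0.83 × 0.7000.
e_max = 0.5810.

0.58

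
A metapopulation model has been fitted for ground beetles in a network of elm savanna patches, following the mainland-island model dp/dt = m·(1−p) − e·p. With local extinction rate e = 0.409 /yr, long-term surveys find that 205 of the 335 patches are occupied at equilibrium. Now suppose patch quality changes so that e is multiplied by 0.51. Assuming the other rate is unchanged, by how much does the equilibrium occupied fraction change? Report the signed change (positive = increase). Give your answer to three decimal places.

Observed p* = 205/335 = 0.61194.
Balance m(1−p*) = e·p* gives m = e·p*/(1−p*) = 0.409×0.61194/0.38806 = 0.64496.
New p* = m/(m+e) = 0.64496/(0.64496+0.20859) = 0.75562.
Δp* = 0.75562 − 0.61194 = +0.14368.

0.144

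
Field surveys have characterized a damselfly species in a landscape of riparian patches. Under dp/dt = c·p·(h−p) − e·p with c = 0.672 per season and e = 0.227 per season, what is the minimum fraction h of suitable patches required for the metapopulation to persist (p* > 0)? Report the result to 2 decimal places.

p* = h − e/c is positive only when h > e/c.
h_min = e/c = 0.227/0.672 = 0.3378.

0.34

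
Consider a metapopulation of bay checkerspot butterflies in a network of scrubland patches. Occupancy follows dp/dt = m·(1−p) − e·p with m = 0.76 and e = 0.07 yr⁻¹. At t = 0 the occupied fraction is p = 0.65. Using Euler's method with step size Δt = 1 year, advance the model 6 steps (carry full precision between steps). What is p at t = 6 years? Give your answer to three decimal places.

0.916

Update rule: p ← p + [m·(1−p) − e·p]·Δt with Δt = 1.
step 1: Δp = +0.22050, p = 0.87050
step 2: Δp = +0.03749, p = 0.90799
step 3: Δp = +0.00637, p = 0.91436
step 4: Δp = +0.00108, p = 0.91544
step 5: Δp = +0.00018, p = 0.91562
step 6: Δp = +0.00003, p = 0.91566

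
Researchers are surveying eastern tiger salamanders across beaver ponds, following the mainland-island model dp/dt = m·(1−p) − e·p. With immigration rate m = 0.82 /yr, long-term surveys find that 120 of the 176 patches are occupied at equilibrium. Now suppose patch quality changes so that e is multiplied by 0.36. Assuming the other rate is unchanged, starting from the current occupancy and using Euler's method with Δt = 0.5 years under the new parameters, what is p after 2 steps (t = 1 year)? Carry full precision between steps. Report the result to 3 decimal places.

0.809

Observed p* = 120/176 = 0.68182.
Balance m(1−p*) = e·p* gives e = m(1−p*)/p* = 0.82×0.31818/0.68182 = 0.38267.
Starting from p₀ = 0.68182; update p ← p + (dp/dt)·Δt with the new parameters.
p: 0.68182 → 0.76531  (Δp = +0.08349)
p: 0.76531 → 0.80882  (Δp = +0.04351)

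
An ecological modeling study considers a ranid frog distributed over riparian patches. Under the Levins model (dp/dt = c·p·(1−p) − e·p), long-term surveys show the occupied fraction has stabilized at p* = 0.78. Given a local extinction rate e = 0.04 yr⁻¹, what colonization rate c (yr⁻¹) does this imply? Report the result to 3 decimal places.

At equilibrium c(1−p*) = e, so c = e/(1−p*).
c = 0.04/(1 − 0.78) = 0.04/0.2200 = 0.1818.

0.182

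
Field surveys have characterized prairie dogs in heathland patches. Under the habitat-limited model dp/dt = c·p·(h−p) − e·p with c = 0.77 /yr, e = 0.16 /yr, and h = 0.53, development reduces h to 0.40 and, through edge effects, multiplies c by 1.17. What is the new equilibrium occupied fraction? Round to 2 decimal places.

0.22

Before: p* = h − e/c = 0.53 − 0.16/0.77 = 0.53 − 0.2078 = 0.3222.
After: c = 0.9009, e = 0.16, h = 0.40; p* = 0.40 − 0.16/0.9009 = 0.2224.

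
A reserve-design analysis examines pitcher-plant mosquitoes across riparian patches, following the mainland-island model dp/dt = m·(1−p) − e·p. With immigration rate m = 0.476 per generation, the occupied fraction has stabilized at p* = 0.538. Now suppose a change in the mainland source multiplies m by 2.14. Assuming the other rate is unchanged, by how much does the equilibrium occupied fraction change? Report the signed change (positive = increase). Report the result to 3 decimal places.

Balance m(1−p*) = e·p* gives e = m(1−p*)/p* = 0.476×0.46200/0.53800 = 0.40876.
New p* = m/(m+e) = 1.01864/(1.01864+0.40876) = 0.71363.
Δp* = 0.71363 − 0.53800 = +0.17563.

0.176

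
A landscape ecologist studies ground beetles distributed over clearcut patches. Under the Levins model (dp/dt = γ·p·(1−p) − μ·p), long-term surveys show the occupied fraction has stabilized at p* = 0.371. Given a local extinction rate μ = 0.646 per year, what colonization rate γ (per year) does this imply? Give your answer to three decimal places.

At equilibrium γ(1−p*) = μ, so γ = μ/(1−p*).
γ = 0.646/(1 − 0.371) = 0.646/0.6290 = 1.0270.

1.027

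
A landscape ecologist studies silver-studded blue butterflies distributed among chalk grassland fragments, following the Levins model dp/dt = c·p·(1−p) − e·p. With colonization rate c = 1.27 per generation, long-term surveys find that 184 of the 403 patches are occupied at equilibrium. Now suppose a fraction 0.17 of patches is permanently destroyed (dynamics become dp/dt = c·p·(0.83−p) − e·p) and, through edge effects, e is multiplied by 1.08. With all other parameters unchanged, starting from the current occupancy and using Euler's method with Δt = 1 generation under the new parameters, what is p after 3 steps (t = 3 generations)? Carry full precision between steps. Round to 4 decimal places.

0.2755

Observed p* = 184/403 = 0.45658.
Balance c(1−p*) = e gives e = 1.27×(1 − 0.45658) = 0.69015.
Starting from p₀ = 0.45658; update p ← p + (dp/dt)·Δt with the new parameters.
p: 0.45658 → 0.33279  (Δp = -0.12378)
p: 0.33279 → 0.29489  (Δp = -0.03791)
p: 0.29489 → 0.27549  (Δp = -0.01939)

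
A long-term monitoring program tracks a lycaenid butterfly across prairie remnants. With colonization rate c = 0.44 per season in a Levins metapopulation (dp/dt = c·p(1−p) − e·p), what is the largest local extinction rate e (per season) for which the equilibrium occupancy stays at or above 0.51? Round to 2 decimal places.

0.22

1 − e/c ≥ 0.51 ⇒ e ≤ c(1 − 0.51) = 0.44 × 0.4900.
e_max = 0.2156.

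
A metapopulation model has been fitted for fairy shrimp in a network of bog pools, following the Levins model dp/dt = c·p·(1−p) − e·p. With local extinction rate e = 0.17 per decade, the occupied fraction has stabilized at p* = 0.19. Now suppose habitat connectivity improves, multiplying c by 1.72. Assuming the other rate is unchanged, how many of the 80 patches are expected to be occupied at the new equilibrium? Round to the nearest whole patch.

Balance c(1−p*) = e gives c = e/(1 − 0.19000) = 0.17/0.81000 = 0.20988.
New p* = 1 − e/c = 1 − 0.17000/0.36099 = 0.52907.
Expected occupied = 80 × 0.52907 = 42.33 ≈ 42.

42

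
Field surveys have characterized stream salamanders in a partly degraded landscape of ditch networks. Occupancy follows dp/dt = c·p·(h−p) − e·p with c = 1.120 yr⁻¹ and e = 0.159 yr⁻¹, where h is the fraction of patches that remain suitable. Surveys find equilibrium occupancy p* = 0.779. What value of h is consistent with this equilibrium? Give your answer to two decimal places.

At equilibrium c(h−p*) = e, so h = p* + e/c.
h = 0.779 + 0.159/1.120 = 0.779 + 0.1420 = 0.9210.

0.92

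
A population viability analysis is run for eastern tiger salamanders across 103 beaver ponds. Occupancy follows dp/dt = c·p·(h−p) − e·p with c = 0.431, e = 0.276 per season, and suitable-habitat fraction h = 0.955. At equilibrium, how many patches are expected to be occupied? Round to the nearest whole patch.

32

p* = h − e/c = 0.955 − 0.6404 = 0.3146.
Expected occupied patches = N × p* = 103 × 0.3146 = 32.41 ≈ 32.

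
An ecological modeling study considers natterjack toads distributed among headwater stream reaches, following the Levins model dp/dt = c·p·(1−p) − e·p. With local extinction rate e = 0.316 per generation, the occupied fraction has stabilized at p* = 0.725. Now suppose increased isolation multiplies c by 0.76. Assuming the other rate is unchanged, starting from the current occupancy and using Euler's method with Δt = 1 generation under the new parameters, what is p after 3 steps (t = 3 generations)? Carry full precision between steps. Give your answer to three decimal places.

Balance c(1−p*) = e gives c = e/(1 − 0.72500) = 0.316/0.27500 = 1.14909.
Starting from p₀ = 0.72500; update p ← p + (dp/dt)·Δt with the new parameters.
step 1: Δp = -0.05498, p = 0.67002
step 2: Δp = -0.01864, p = 0.65137
step 3: Δp = -0.00752, p = 0.64386

0.644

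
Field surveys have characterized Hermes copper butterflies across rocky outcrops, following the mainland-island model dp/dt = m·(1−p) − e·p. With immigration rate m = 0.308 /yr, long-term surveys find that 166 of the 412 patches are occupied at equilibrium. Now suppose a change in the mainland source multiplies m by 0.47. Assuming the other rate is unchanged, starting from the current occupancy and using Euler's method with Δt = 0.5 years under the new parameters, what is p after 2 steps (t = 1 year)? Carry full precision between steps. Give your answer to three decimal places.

Observed p* = 166/412 = 0.40291.
Balance m(1−p*) = e·p* gives e = m(1−p*)/p* = 0.308×0.59709/0.40291 = 0.45643.
Starting from p₀ = 0.40291; update p ← p + (dp/dt)·Δt with the new parameters.
  1  |  dp/dt·Δt = -0.048734  |  p_1 = 0.354178
  2  |  dp/dt·Δt = -0.034085  |  p_2 = 0.320093

0.320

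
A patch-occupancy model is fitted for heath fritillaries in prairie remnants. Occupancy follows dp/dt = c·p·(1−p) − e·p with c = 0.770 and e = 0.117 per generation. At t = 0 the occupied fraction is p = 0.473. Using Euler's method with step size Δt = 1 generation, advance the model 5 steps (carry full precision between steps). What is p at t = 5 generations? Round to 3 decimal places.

Update rule: p ← p + [c·p·(1−p) − e·p]·Δt with Δt = 1.
p: 0.47300 → 0.60960  (Δp = +0.13660)
p: 0.60960 → 0.72153  (Δp = +0.11193)
p: 0.72153 → 0.79182  (Δp = +0.07029)
p: 0.79182 → 0.82610  (Δp = +0.03428)
p: 0.82610 → 0.84007  (Δp = +0.01396)

0.840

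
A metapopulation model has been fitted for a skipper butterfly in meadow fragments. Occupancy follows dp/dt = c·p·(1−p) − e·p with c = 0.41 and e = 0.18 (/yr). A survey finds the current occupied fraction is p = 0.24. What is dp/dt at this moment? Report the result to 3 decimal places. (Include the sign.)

0.032

Colonization term: c·p·(1−p) = 0.41×0.24×0.7600 = 0.07478.
Extinction term: e·p = 0.04320.
dp/dt = 0.07478 − 0.04320 = 0.03158.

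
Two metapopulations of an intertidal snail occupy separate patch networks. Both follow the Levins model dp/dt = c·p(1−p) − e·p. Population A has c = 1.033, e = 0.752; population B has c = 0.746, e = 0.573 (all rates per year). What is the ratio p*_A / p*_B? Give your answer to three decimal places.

1.173

A: p*_A = 1 − 0.752/1.033 = 0.2720.
B: p*_B = 1 − 0.573/0.746 = 0.2319.
p*_A / p*_B = 0.2720/0.2319 = 1.1730.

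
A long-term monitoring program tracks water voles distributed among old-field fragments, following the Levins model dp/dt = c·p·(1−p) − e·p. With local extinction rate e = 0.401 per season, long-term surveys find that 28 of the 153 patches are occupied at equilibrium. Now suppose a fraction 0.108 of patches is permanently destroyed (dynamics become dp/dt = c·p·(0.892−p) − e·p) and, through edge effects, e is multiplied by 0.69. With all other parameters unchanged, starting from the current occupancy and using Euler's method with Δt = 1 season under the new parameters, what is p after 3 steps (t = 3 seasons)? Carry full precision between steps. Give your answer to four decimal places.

Observed p* = 28/153 = 0.18301.
Balance c(1−p*) = e gives c = e/(1 − 0.18301) = 0.401/0.81699 = 0.49082.
Starting from p₀ = 0.18301; update p ← p + (dp/dt)·Δt with the new parameters.
p: 0.18301 → 0.19606  (Δp = +0.01305)
p: 0.19606 → 0.20878  (Δp = +0.01272)
p: 0.20878 → 0.22102  (Δp = +0.01225)

0.2210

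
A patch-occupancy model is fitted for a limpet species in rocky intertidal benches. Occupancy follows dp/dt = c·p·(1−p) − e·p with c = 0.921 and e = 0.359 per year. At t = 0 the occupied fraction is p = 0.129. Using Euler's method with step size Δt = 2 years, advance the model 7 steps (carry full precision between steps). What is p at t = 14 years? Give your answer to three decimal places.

0.610

Update rule: p ← p + [c·p·(1−p) − e·p]·Δt with Δt = 2.
step 1: Δp = +0.11434, p = 0.24334
step 2: Δp = +0.16444, p = 0.40779
step 3: Δp = +0.15205, p = 0.55983
step 4: Δp = +0.05195, p = 0.61178
step 5: Δp = -0.00177, p = 0.61001
step 6: Δp = +0.00022, p = 0.61023
step 7: Δp = -0.00003, p = 0.61020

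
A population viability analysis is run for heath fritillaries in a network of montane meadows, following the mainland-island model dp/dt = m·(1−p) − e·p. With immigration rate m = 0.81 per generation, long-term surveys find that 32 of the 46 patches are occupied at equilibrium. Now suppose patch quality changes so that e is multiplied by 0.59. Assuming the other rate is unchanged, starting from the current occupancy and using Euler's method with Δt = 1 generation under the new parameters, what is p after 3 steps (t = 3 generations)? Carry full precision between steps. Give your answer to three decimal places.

Observed p* = 32/46 = 0.69565.
Balance m(1−p*) = e·p* gives e = m(1−p*)/p* = 0.81×0.30435/0.69565 = 0.35438.
Starting from p₀ = 0.69565; update p ← p + (dp/dt)·Δt with the new parameters.
p: 0.69565 → 0.79673  (Δp = +0.10107)
p: 0.79673 → 0.79480  (Δp = -0.00193)
p: 0.79480 → 0.79483  (Δp = +0.00004)

0.795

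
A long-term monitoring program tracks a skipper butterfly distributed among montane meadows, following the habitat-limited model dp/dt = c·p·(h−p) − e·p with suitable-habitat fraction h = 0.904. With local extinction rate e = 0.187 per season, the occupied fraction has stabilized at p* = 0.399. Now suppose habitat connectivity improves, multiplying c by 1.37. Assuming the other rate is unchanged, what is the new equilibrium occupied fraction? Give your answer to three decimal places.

0.535

Balance c(h−p*) = e gives c = e/(0.904 − 0.39900) = 0.187/0.50500 = 0.37030.
New p* = 0.904 − e/c = 0.904 − 0.18700/0.50731 = 0.53539.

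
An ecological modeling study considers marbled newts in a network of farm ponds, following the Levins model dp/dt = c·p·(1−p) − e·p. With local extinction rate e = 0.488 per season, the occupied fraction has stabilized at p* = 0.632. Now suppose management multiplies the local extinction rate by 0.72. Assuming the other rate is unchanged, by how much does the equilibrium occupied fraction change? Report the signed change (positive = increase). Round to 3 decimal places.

0.103

Balance c(1−p*) = e gives c = e/(1 − 0.63200) = 0.488/0.36800 = 1.32609.
New p* = 1 − e/c = 1 − 0.35136/1.32609 = 0.73504.
Δp* = 0.73504 − 0.63200 = +0.10304.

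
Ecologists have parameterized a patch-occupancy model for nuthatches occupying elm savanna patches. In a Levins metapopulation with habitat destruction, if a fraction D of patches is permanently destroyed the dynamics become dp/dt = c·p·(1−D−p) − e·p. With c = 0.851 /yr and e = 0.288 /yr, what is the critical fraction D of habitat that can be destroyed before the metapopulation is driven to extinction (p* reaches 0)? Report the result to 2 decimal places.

0.66

The nontrivial equilibrium is p* = (1−D) − e/c; extinction occurs when this hits zero.
So D_crit = 1 − e/c = 1 − 0.288/0.851 = 1 − 0.3384 = 0.6616.
Note this equals the original equilibrium occupancy — the Levins extinction-debt result.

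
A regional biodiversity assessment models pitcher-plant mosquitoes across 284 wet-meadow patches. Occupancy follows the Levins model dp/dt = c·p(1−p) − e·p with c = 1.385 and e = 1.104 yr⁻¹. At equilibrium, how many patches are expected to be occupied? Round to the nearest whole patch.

58

p* = 1 − e/c = 1 − 1.104/1.385 = 0.2029.
Expected occupied patches = N × p* = 284 × 0.2029 = 57.62 ≈ 58.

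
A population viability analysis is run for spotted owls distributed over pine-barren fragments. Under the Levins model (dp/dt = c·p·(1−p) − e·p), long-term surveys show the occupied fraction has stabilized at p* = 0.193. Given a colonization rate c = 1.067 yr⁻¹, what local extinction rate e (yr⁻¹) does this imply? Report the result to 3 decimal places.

0.861

At equilibrium c(1−p*) = e.
e = 1.067 × (1 − 0.193) = 1.067 × 0.8070 = 0.8611.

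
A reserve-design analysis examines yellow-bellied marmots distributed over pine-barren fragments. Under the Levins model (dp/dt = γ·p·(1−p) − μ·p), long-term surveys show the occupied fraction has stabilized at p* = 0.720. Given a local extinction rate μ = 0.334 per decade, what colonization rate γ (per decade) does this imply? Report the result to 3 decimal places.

1.193

At equilibrium γ(1−p*) = μ, so γ = μ/(1−p*).
γ = 0.334/(1 − 0.720) = 0.334/0.2800 = 1.1929.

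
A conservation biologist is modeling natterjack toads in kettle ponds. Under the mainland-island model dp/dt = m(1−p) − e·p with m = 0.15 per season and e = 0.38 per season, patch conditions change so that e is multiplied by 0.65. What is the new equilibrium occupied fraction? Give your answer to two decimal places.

0.38

Before: p* = 0.15/(0.15+0.38) = 0.2830.
After: m = 0.15, e = 0.247; p* = 0.15/0.3970 = 0.3778.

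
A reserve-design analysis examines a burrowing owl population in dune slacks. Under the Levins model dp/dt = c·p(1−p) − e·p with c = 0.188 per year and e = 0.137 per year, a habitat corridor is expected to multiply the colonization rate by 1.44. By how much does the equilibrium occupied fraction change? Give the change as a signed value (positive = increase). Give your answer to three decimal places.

Before: p* = 1 − 0.137/0.188 = 0.2713.
After the change, c = 0.27072, e = 0.137, so p* = 1 − 0.137/0.27072 = 0.4939.
Δp* = 0.4939 − 0.2713 = +0.2227.

0.223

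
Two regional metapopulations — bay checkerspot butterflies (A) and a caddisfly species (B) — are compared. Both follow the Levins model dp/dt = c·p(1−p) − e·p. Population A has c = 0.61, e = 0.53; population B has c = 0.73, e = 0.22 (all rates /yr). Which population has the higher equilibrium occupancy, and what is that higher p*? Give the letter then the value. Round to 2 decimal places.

A: p*_A = 1 − 0.53/0.61 = 0.1311.
B: p*_B = 1 − 0.22/0.73 = 0.6986.
B is higher at 0.6986.

B, 0.70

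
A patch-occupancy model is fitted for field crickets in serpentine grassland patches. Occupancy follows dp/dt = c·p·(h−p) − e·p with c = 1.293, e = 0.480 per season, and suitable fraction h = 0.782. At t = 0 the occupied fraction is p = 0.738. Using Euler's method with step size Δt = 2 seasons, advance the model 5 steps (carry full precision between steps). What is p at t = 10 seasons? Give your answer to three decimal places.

Update rule: p ← p + [c·p·(h−p) − e·p]·Δt with Δt = 2.
  1  |  dp/dt·Δt = -0.624507  |  p_1 = 0.113493
  2  |  dp/dt·Δt = +0.087249  |  p_2 = 0.200741
  3  |  dp/dt·Δt = +0.109030  |  p_3 = 0.309771
  4  |  dp/dt·Δt = +0.080907  |  p_4 = 0.390678
  5  |  dp/dt·Δt = +0.020299  |  p_5 = 0.410977

0.411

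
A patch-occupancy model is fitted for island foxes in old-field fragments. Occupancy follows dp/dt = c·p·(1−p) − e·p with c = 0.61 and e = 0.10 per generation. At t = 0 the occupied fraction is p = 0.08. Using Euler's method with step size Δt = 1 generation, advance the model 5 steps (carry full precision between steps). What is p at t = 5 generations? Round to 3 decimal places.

0.424

Update rule: p ← p + [c·p·(1−p) − e·p]·Δt with Δt = 1.
  1  |  dp/dt·Δt = +0.036896  |  p_1 = 0.116896
  2  |  dp/dt·Δt = +0.051282  |  p_2 = 0.168178
  3  |  dp/dt·Δt = +0.068517  |  p_3 = 0.236695
  4  |  dp/dt·Δt = +0.086539  |  p_4 = 0.323234
  5  |  dp/dt·Δt = +0.101116  |  p_5 = 0.424351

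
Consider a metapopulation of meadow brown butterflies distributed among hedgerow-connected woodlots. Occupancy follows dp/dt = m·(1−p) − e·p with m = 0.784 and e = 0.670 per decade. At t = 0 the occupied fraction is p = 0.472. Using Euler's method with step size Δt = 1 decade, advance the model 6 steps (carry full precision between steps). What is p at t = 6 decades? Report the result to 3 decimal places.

Update rule: p ← p + [m·(1−p) − e·p]·Δt with Δt = 1.
  1  |  dp/dt·Δt = +0.097712  |  p_1 = 0.569712
  2  |  dp/dt·Δt = -0.044361  |  p_2 = 0.525351
  3  |  dp/dt·Δt = +0.020140  |  p_3 = 0.545491
  4  |  dp/dt·Δt = -0.009144  |  p_4 = 0.536347
  5  |  dp/dt·Δt = +0.004151  |  p_5 = 0.540498
  6  |  dp/dt·Δt = -0.001885  |  p_6 = 0.538614

0.539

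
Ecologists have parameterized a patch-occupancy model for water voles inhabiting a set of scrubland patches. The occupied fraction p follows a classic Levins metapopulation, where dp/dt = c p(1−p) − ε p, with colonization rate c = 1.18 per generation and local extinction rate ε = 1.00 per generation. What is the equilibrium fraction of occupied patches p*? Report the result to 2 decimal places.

At equilibrium, colonization balances extinction: c·p*·(1−p*) = ε·p*.
So p* = 1 − ε/c = 1 − 1.00/1.18 = 1 − 0.8475 = 0.1525.

0.15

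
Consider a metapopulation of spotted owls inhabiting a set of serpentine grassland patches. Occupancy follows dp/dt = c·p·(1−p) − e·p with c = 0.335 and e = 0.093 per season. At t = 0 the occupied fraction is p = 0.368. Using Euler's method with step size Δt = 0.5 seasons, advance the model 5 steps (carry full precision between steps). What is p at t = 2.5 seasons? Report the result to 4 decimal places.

Update rule: p ← p + [c·p·(1−p) − e·p]·Δt with Δt = 0.5.
step 1: Δp = +0.02184, p = 0.38984
step 2: Δp = +0.02171, p = 0.41156
step 3: Δp = +0.02143, p = 0.43299
step 4: Δp = +0.02099, p = 0.45398
step 5: Δp = +0.02041, p = 0.47439

0.4744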